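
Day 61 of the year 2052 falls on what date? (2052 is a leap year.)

January has 31 days (61 − 31 = 30 remain).
February has 29 days (30 − 29 = 1 remain).
1 into March → March 1.

2052-03-01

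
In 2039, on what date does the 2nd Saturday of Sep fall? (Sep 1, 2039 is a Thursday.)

Sep 10, 2039

Sep 2039 begins on a Thursday, so the first Saturday is Sep 3 (2 days later).
The 2nd Saturday is 1 weeks later: 3 + 7 = 10.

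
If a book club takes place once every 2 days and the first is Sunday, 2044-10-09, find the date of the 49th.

2045-01-13

The 49th occurrence is 48 intervals after the first: 48 × 2 = 96 days after 2044-10-09.
October has 31 days — 22 days to the end of October leaves 74.
November has 30 days (44 left).
December has 31 days (13 left).
13 days into January → 2045-01-13.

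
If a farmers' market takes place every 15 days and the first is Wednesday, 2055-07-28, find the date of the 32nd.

The 32nd occurrence is 31 intervals after the first: 31 × 15 = 465 days after 2055-07-28.
July has 31 days — 3 days to the end of July leaves 462.
From end of July to end of 2055 is 153 days (309 left).
January has 31 days (278 left).
February has 29 days (249 left).
March has 31 days (218 left).
April has 30 days (188 left).
May has 31 days (157 left).
June has 30 days (127 left).
July has 31 days (96 left).
August has 31 days (65 left).
September has 30 days (35 left).
October has 31 days (4 left).
4 days into November → 2056-11-04.

2056-11-04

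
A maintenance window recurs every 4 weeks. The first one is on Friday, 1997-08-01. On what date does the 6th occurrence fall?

The 6th occurrence is 5 intervals after the first: 5 × 28 = 140 days after 1997-08-01.
August has 31 days — 30 days to the end of August leaves 110.
September has 30 days (80 left).
October has 31 days (49 left).
November has 30 days (19 left).
19 days into December → 1997-12-19.

1997-12-19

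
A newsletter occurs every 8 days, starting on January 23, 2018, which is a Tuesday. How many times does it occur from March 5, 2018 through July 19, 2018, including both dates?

17

Occurrences land 8·i days after January 23, 2018 for i = 0, 1, 2, …
March 5, 2018 is 41 days after the start; 41 ÷ 8 = 5 remainder 1; since the remainder is 1, round up to i = 6. First occurrence in the window: #7 on March 12, 2018 (6×8 = 48 days in).
July 19, 2018 is 177 days after the start; 177 ÷ 8 = 22 remainder 1. Last occurrence in the window: #23 on July 18, 2018.
Occurrences #7 through #23: 17 in total.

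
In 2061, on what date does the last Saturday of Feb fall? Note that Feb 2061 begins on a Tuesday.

Feb 26, 2061

Feb 2061 begins on a Tuesday, so the first Saturday is Feb 5 (4 days later).
Feb 2061 has 28 days. Adding weeks: 5, 12, 19, 26 — the last one ≤ 28 is the 26th.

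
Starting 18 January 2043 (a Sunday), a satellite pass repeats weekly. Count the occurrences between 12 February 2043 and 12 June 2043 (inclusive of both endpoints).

17

Occurrences land 7·i days after 18 January 2043 for i = 0, 1, 2, …
12 February 2043 is 25 days after the start; 25 ÷ 7 = 3 remainder 4; since the remainder is 4, round up to i = 4. First occurrence in the window: #5 on 15 February 2043 (4×7 = 28 days in).
12 June 2043 is 145 days after the start; 145 ÷ 7 = 20 remainder 5. Last occurrence in the window: #21 on 7 June 2043.
Occurrences #5 through #21: 17 in total.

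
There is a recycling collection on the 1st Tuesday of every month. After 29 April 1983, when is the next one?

3 May 1983

April 1983 starts on a Friday, so its 1st Tuesday is 5 April 1983 (4 days in).
That is not after 29 April 1983, so look at May 1983.
May 1983 starts on a Sunday, so its 1st Tuesday is 3 May 1983 (2 days in).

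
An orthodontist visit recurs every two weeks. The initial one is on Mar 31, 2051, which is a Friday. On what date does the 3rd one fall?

The 3rd occurrence is 2 intervals after the first: 2 × 14 = 28 days after Mar 31, 2051.
Mar has 31 days — 0 days to the end of Mar leaves 28.
28 days into Apr → Apr 28, 2051.

Apr 28, 2051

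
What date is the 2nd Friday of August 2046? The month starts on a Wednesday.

August 2046 begins on a Wednesday, so the first Friday is August 3 (2 days later).
The 2nd Friday is 1 weeks later: 3 + 7 = 10.

August 10, 2046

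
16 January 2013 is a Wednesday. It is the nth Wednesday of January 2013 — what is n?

3rd

Day 16 falls in week ⌈16/7⌉ of the month.
Days 1–7 hold the 1st Wednesday, 8–14 the 2nd, 15–21 the 3rd, 22–28 the 4th, 29–31 the 5th.
16 is in the range for the 3rd.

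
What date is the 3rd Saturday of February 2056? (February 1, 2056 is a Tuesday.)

February 2056 begins on a Tuesday, so the first Saturday is February 5 (4 days later).
The 3rd Saturday is 2 weeks later: 5 + 14 = 19.

2056-02-19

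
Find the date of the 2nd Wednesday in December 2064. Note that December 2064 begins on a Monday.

December 2064 begins on a Monday, so the first Wednesday is December 3 (2 days later).
The 2nd Wednesday is 1 weeks later: 3 + 7 = 10.

December 10, 2064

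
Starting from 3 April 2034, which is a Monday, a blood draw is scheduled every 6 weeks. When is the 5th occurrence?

The 5th occurrence is 4 intervals after the first: 4 × 42 = 168 days after 3 April 2034.
April has 30 days — 27 days to the end of April leaves 141.
May has 31 days (110 left).
June has 30 days (80 left).
July has 31 days (49 left).
August has 31 days (18 left).
18 days into September → 18 September 2034.

18 September 2034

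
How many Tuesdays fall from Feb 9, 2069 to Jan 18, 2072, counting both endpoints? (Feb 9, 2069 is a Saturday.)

153

Feb 9, 2069 is a Saturday; the first Tuesday on or after it is Feb 12, 2069 (3 days later).
From Feb 12, 2069 to Jan 18, 2072: 322 + 365 + 365 + 18 = 1070 days (rest of 2069, 2070, 2071, to Jan 18, 2072 in 2072).
1070 ÷ 7 = 152 full weeks with remainder 6, so 152 more Tuesdays after the first → 153.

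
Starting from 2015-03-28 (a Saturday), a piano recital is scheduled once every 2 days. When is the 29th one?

2015-05-23

The 29th occurrence is 28 intervals after the first: 28 × 2 = 56 days after 2015-03-28.
March has 31 days — 3 days to the end of March leaves 53.
April has 30 days (23 left).
23 days into May → 2015-05-23.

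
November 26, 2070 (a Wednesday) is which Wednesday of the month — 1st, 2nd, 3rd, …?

4th

Day 26 falls in week ⌈26/7⌉ of the month.
Days 1–7 hold the 1st Wednesday, 8–14 the 2nd, 15–21 the 3rd, 22–28 the 4th, 29–31 the 5th.
26 is in the range for the 4th.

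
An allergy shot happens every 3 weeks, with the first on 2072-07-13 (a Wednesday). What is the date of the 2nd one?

The 2nd occurrence is 1 interval after the first: 1 × 21 = 21 days after 2072-07-13.
July has 31 days — 18 days to the end of July leaves 3.
3 days into August → 2072-08-03.

2072-08-03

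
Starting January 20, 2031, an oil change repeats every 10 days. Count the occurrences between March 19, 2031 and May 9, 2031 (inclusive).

5

Occurrences land 10·i days after January 20, 2031 for i = 0, 1, 2, …
March 19, 2031 is 58 days after the start; 58 ÷ 10 = 5 remainder 8; since the remainder is 8, round up to i = 6. First occurrence in the window: #7 on March 21, 2031 (6×10 = 60 days in).
May 9, 2031 is 109 days after the start; 109 ÷ 10 = 10 remainder 9. Last occurrence in the window: #11 on April 30, 2031.
Occurrences #7 through #11: 5 in total.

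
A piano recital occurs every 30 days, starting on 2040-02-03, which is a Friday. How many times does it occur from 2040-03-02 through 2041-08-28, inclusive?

19

Occurrences land 30·i days after 2040-02-03 for i = 0, 1, 2, …
2040-03-02 is 28 days after the start; 28 ÷ 30 = 0 remainder 28; since the remainder is 28, round up to i = 1. First occurrence in the window: #2 on 2040-03-04 (1×30 = 30 days in).
2041-08-28 is 572 days after the start; 572 ÷ 30 = 19 remainder 2. Last occurrence in the window: #20 on 2041-08-26.
Occurrences #2 through #20: 19 in total.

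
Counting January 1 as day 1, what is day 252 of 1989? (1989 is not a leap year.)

1989-09-09

January has 31 days (252 − 31 = 221 remain).
February has 28 days (221 − 28 = 193 remain).
March has 31 days (193 − 31 = 162 remain).
April has 30 days (162 − 30 = 132 remain).
May has 31 days (132 − 31 = 101 remain).
June has 30 days (101 − 30 = 71 remain).
July has 31 days (71 − 31 = 40 remain).
August has 31 days (40 − 31 = 9 remain).
9 into September → September 9.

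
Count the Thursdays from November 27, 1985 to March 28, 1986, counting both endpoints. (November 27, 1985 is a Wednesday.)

18

November 27, 1985 is a Wednesday; the first Thursday on or after it is November 28, 1985 (1 day later).
From November 28, 1985 to March 28, 1986: 2 + 31 + 31 + 28 + 28 = 120 days (rest of November, December, January, February, March).
120 ÷ 7 = 17 full weeks with remainder 1, so 17 more Thursdays after the first → 18.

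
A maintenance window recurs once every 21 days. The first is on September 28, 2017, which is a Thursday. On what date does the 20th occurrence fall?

November 1, 2018

The 20th occurrence is 19 intervals after the first: 19 × 21 = 399 days after September 28, 2017.
September has 30 days — 2 days to the end of September leaves 397.
October has 31 days (366 left).
November has 30 days (336 left).
December has 31 days (305 left).
January has 31 days (274 left).
February has 28 days (246 left).
March has 31 days (215 left).
April has 30 days (185 left).
May has 31 days (154 left).
June has 30 days (124 left).
July has 31 days (93 left).
August has 31 days (62 left).
September has 30 days (32 left).
October has 31 days (1 left).
1 day into November → November 1, 2018.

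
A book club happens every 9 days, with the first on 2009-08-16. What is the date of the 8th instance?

The 8th occurrence is 7 intervals after the first: 7 × 9 = 63 days after 2009-08-16.
August has 31 days — 15 days to the end of August leaves 48.
September has 30 days (18 left).
18 days into October → 2009-10-18.

2009-10-18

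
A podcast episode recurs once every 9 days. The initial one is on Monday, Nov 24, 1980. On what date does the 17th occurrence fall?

The 17th occurrence is 16 intervals after the first: 16 × 9 = 144 days after Nov 24, 1980.
Nov has 30 days — 6 days to the end of Nov leaves 138.
Dec has 31 days (107 left).
Jan has 31 days (76 left).
Feb has 28 days (48 left).
Mar has 31 days (17 left).
17 days into Apr → Apr 17, 1981.

Apr 17, 1981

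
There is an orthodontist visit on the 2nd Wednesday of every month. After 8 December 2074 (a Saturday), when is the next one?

12 December 2074

December 2074 starts on a Saturday; its first Wednesday is the 5th, so the 2nd Wednesday is the 12th — 12 December 2074.
12 December 2074 is after 8 December 2074, so that is the next one.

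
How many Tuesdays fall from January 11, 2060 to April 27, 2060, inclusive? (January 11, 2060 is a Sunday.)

January 11, 2060 is a Sunday; the first Tuesday on or after it is January 13, 2060 (2 days later).
From January 13, 2060 to April 27, 2060: 18 + 29 + 31 + 27 = 105 days (rest of January, February, March, April).
105 ÷ 7 = 15 full weeks with remainder 0, so 15 more Tuesdays after the first → 16.

16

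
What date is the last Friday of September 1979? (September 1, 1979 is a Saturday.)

September 1979 begins on a Saturday, so the first Friday is September 7 (6 days later).
September 1979 has 30 days. Adding weeks: 7, 14, 21, 28 — the last one ≤ 30 is the 28th.

28 September 1979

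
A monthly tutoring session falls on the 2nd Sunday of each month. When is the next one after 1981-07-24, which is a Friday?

1981-08-09

July 1981 starts on a Wednesday; its first Sunday is the 5th, so the 2nd Sunday is the 12th — 1981-07-12.
That is not after 1981-07-24, so look at August 1981.
August 1981 starts on a Saturday; its first Sunday is the 2nd, so the 2nd Sunday is the 9th — 1981-08-09.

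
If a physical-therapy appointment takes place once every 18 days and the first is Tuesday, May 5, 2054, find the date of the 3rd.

The 3rd occurrence is 2 intervals after the first: 2 × 18 = 36 days after May 5, 2054.
May has 31 days — 26 days to the end of May leaves 10.
10 days into Jun → Jun 10, 2054.

Jun 10, 2054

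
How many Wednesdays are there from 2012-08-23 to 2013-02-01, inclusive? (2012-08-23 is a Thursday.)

2012-08-23 is a Thursday; the first Wednesday on or after it is 2012-08-29 (6 days later).
From 2012-08-29 to 2013-02-01: 2 + 30 + 31 + 30 + 31 + 31 + 1 = 156 days (rest of August, September, October, November, December, January, February).
156 ÷ 7 = 22 full weeks with remainder 2, so 22 more Wednesdays after the first → 23.

23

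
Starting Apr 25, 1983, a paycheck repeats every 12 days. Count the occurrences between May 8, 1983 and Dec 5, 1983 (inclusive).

Occurrences land 12·i days after Apr 25, 1983 for i = 0, 1, 2, …
May 8, 1983 is 13 days after the start; 13 ÷ 12 = 1 remainder 1; since the remainder is 1, round up to i = 2. First occurrence in the window: #3 on May 19, 1983 (2×12 = 24 days in).
Dec 5, 1983 is 224 days after the start; 224 ÷ 12 = 18 remainder 8. Last occurrence in the window: #19 on Nov 27, 1983.
Occurrences #3 through #19: 17 in total.

17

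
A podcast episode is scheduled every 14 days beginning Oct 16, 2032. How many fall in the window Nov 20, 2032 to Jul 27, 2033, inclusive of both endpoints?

Occurrences land 14·i days after Oct 16, 2032 for i = 0, 1, 2, …
Nov 20, 2032 is 35 days after the start; 35 ÷ 14 = 2 remainder 7; since the remainder is 7, round up to i = 3. First occurrence in the window: #4 on Nov 27, 2032 (3×14 = 42 days in).
Jul 27, 2033 is 284 days after the start; 284 ÷ 14 = 20 remainder 4. Last occurrence in the window: #21 on Jul 23, 2033.
Occurrences #4 through #21: 18 in total.

18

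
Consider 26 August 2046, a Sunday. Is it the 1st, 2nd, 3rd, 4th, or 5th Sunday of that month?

Day 26 falls in week ⌈26/7⌉ of the month.
Days 1–7 hold the 1st Sunday, 8–14 the 2nd, 15–21 the 3rd, 22–28 the 4th, 29–31 the 5th.
26 is in the range for the 4th.

4th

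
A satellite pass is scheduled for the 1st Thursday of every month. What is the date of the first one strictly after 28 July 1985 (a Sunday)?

July 1985 starts on a Monday, so its 1st Thursday is 4 July 1985 (3 days in).
That is not after 28 July 1985, so look at August 1985.
August 1985 starts on a Thursday, so its 1st Thursday is 1 August 1985.

1 August 1985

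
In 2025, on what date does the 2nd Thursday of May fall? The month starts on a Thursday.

2025-05-08

May 2025 begins on a Thursday, so the first Thursday is May 1.
The 2nd Thursday is 1 weeks later: 1 + 7 = 8.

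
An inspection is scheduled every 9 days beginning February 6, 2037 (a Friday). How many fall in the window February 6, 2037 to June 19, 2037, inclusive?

15

Occurrences land 9·i days after February 6, 2037 for i = 0, 1, 2, …
The window opens on the start date, so the first occurrence inside is #1 on February 6, 2037.
June 19, 2037 is 133 days after the start; 133 ÷ 9 = 14 remainder 7. Last occurrence in the window: #15 on June 12, 2037.
Occurrences #1 through #15: 15 in total.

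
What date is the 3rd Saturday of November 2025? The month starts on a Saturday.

November 2025 begins on a Saturday, so the first Saturday is November 1.
The 3rd Saturday is 2 weeks later: 1 + 14 = 15.

15 November 2025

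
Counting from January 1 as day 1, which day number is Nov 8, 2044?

313

Days in months before Nov: 31 + 29 + 31 + 30 + 31 + 30 + 31 + 31 + 30 + 31 = 305.
Plus 8 days into Nov → day 313.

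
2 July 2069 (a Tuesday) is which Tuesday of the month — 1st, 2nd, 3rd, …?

1st

Day 2 falls in week ⌈2/7⌉ of the month.
Days 1–7 hold the 1st Tuesday, 8–14 the 2nd, 15–21 the 3rd, 22–28 the 4th, 29–31 the 5th.
2 is in the range for the 1st.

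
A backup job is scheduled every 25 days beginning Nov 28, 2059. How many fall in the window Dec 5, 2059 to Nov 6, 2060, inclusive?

Occurrences land 25·i days after Nov 28, 2059 for i = 0, 1, 2, …
Dec 5, 2059 is 7 days after the start; 7 ÷ 25 = 0 remainder 7; since the remainder is 7, round up to i = 1. First occurrence in the window: #2 on Dec 23, 2059 (1×25 = 25 days in).
Nov 6, 2060 is 344 days after the start; 344 ÷ 25 = 13 remainder 19. Last occurrence in the window: #14 on Oct 18, 2060.
Occurrences #2 through #14: 13 in total.

13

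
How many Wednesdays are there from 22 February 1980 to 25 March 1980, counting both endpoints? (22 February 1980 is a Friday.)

4

22 February 1980 is a Friday; the first Wednesday on or after it is 27 February 1980 (5 days later).
From 27 February 1980 to 25 March 1980: 2 + 25 = 27 days (rest of February, March).
27 ÷ 7 = 3 full weeks with remainder 6, so 3 more Wednesdays after the first → 4.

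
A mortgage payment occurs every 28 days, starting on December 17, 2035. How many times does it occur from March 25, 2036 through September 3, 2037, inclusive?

Occurrences land 28·i days after December 17, 2035 for i = 0, 1, 2, …
March 25, 2036 is 99 days after the start; 99 ÷ 28 = 3 remainder 15; since the remainder is 15, round up to i = 4. First occurrence in the window: #5 on April 7, 2036 (4×28 = 112 days in).
September 3, 2037 is 626 days after the start; 626 ÷ 28 = 22 remainder 10. Last occurrence in the window: #23 on August 24, 2037.
Occurrences #5 through #23: 19 in total.

19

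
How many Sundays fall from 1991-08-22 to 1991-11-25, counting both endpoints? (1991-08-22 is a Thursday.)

14

1991-08-22 is a Thursday; the first Sunday on or after it is 1991-08-25 (3 days later).
From 1991-08-25 to 1991-11-25: 6 + 30 + 31 + 25 = 92 days (rest of August, September, October, November).
92 ÷ 7 = 13 full weeks with remainder 1, so 13 more Sundays after the first → 14.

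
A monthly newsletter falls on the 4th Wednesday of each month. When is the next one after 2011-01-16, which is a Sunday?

January 2011 starts on a Saturday; its first Wednesday is the 5th, so the 4th Wednesday is the 26th — 2011-01-26.
2011-01-26 is after 2011-01-16, so that is the next one.

2011-01-26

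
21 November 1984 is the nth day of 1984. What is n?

Days in months before November: 31 + 29 + 31 + 30 + 31 + 30 + 31 + 31 + 30 + 31 = 305.
Plus 21 days into November → day 326.

326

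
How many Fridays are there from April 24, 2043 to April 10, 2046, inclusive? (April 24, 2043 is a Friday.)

April 24, 2043 is a Friday; the first Friday on or after it is April 24, 2043.
From April 24, 2043 to April 10, 2046: 251 + 366 + 365 + 100 = 1082 days (rest of 2043, 2044, 2045, to April 10, 2046 in 2046).
1082 ÷ 7 = 154 full weeks with remainder 4, so 154 more Fridays after the first → 155.

155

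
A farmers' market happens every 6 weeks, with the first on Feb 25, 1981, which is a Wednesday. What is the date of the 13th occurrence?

Jul 14, 1982

The 13th occurrence is 12 intervals after the first: 12 × 42 = 504 days after Feb 25, 1981.
Feb has 28 days — 3 days to the end of Feb leaves 501.
From end of Feb to end of 1981 is 306 days (195 left).
Jan has 31 days (164 left).
Feb has 28 days (136 left).
Mar has 31 days (105 left).
Apr has 30 days (75 left).
May has 31 days (44 left).
Jun has 30 days (14 left).
14 days into Jul → Jul 14, 1982.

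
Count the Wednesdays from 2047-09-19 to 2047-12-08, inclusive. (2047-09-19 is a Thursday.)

11

2047-09-19 is a Thursday; the first Wednesday on or after it is 2047-09-25 (6 days later).
From 2047-09-25 to 2047-12-08: 5 + 31 + 30 + 8 = 74 days (rest of September, October, November, December).
74 ÷ 7 = 10 full weeks with remainder 4, so 10 more Wednesdays after the first → 11.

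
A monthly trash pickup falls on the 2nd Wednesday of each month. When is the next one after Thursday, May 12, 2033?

May 2033 starts on a Sunday; its first Wednesday is the 4th, so the 2nd Wednesday is the 11th — May 11, 2033.
That is not after May 12, 2033, so look at June 2033.
June 2033 starts on a Wednesday; its first Wednesday is the 1st, so the 2nd Wednesday is the 8th — June 8, 2033.

June 8, 2033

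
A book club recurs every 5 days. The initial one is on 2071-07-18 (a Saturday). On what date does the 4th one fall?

The 4th occurrence is 3 intervals after the first: 3 × 5 = 15 days after 2071-07-18.
July has 31 days — 13 days to the end of July leaves 2.
2 days into August → 2071-08-02.

2071-08-02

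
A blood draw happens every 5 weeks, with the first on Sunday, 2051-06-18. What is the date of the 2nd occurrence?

2051-07-23

The 2nd occurrence is 1 interval after the first: 1 × 35 = 35 days after 2051-06-18.
June has 30 days — 12 days to the end of June leaves 23.
23 days into July → 2051-07-23.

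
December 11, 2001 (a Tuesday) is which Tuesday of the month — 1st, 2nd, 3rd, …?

2nd

Day 11 falls in week ⌈11/7⌉ of the month.
Days 1–7 hold the 1st Tuesday, 8–14 the 2nd, 15–21 the 3rd, 22–28 the 4th, 29–31 the 5th.
11 is in the range for the 2nd.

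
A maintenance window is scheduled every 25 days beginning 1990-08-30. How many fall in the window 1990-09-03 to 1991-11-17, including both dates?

Occurrences land 25·i days after 1990-08-30 for i = 0, 1, 2, …
1990-09-03 is 4 days after the start; 4 ÷ 25 = 0 remainder 4; since the remainder is 4, round up to i = 1. First occurrence in the window: #2 on 1990-09-24 (1×25 = 25 days in).
1991-11-17 is 444 days after the start; 444 ÷ 25 = 17 remainder 19. Last occurrence in the window: #18 on 1991-10-29.
Occurrences #2 through #18: 17 in total.

17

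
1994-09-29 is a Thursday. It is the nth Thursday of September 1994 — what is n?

5th

Day 29 falls in week ⌈29/7⌉ of the month.
Days 1–7 hold the 1st Thursday, 8–14 the 2nd, 15–21 the 3rd, 22–28 the 4th, 29–31 the 5th.
29 is in the range for the 5th.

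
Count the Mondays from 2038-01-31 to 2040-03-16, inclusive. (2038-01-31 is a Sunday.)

111

2038-01-31 is a Sunday; the first Monday on or after it is 2038-02-01 (1 day later).
From 2038-02-01 to 2040-03-16: 333 + 365 + 76 = 774 days (rest of 2038, 2039, to 2040-03-16 in 2040).
774 ÷ 7 = 110 full weeks with remainder 4, so 110 more Mondays after the first → 111.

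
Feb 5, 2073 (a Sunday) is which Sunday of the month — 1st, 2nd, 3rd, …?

1st

Day 5 falls in week ⌈5/7⌉ of the month.
Days 1–7 hold the 1st Sunday, 8–14 the 2nd, 15–21 the 3rd, 22–28 the 4th, 29–31 the 5th.
5 is in the range for the 1st.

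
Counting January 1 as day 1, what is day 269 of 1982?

January has 31 days (269 − 31 = 238 remain).
February has 28 days (238 − 28 = 210 remain).
March has 31 days (210 − 31 = 179 remain).
April has 30 days (179 − 30 = 149 remain).
May has 31 days (149 − 31 = 118 remain).
June has 30 days (118 − 30 = 88 remain).
July has 31 days (88 − 31 = 57 remain).
August has 31 days (57 − 31 = 26 remain).
26 into September → September 26.

1982-09-26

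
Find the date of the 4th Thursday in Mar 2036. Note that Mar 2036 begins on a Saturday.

Mar 2036 begins on a Saturday, so the first Thursday is Mar 6 (5 days later).
The 4th Thursday is 3 weeks later: 6 + 21 = 27.

Mar 27, 2036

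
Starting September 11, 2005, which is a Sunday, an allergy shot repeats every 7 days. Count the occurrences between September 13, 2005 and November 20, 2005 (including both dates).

Occurrences land 7·i days after September 11, 2005 for i = 0, 1, 2, …
September 13, 2005 is 2 days after the start; 2 ÷ 7 = 0 remainder 2; since the remainder is 2, round up to i = 1. First occurrence in the window: #2 on September 18, 2005 (1×7 = 7 days in).
November 20, 2005 is 70 days after the start; 70 ÷ 7 = 10 remainder 0. Last occurrence in the window: #11 on November 20, 2005.
Occurrences #2 through #11: 10 in total.

10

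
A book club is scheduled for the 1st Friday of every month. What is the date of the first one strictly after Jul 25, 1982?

Aug 6, 1982

Jul 1982 starts on a Thursday, so its 1st Friday is Jul 2, 1982 (1 day in).
That is not after Jul 25, 1982, so look at Aug 1982.
Aug 1982 starts on a Sunday, so its 1st Friday is Aug 6, 1982 (5 days in).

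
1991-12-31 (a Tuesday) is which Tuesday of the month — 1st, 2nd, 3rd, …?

5th

Day 31 falls in week ⌈31/7⌉ of the month.
Days 1–7 hold the 1st Tuesday, 8–14 the 2nd, 15–21 the 3rd, 22–28 the 4th, 29–31 the 5th.
31 is in the range for the 5th.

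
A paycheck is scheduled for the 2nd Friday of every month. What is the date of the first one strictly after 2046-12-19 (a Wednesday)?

December 2046 starts on a Saturday; its first Friday is the 7th, so the 2nd Friday is the 14th — 2046-12-14.
That is not after 2046-12-19, so look at January 2047.
January 2047 starts on a Tuesday; its first Friday is the 4th, so the 2nd Friday is the 11th — 2047-01-11.

2047-01-11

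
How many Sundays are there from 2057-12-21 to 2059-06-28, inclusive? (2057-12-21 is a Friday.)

79

2057-12-21 is a Friday; the first Sunday on or after it is 2057-12-23 (2 days later).
From 2057-12-23 to 2059-06-28: 8 + 365 + 179 = 552 days (rest of 2057, 2058, to 2059-06-28 in 2059).
552 ÷ 7 = 78 full weeks with remainder 6, so 78 more Sundays after the first → 79.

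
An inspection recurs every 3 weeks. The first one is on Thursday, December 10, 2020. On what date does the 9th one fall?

The 9th occurrence is 8 intervals after the first: 8 × 21 = 168 days after December 10, 2020.
December has 31 days — 21 days to the end of December leaves 147.
January has 31 days (116 left).
February has 28 days (88 left).
March has 31 days (57 left).
April has 30 days (27 left).
27 days into May → May 27, 2021.

May 27, 2021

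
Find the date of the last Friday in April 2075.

2075-04-26

The first Friday of April 2075 is April 5.
April 2075 has 30 days. Adding weeks: 5, 12, 19, 26 — the last one ≤ 30 is the 26th.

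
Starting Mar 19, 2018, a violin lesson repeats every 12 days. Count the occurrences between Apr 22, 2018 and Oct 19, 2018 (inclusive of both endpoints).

15

Occurrences land 12·i days after Mar 19, 2018 for i = 0, 1, 2, …
Apr 22, 2018 is 34 days after the start; 34 ÷ 12 = 2 remainder 10; since the remainder is 10, round up to i = 3. First occurrence in the window: #4 on Apr 24, 2018 (3×12 = 36 days in).
Oct 19, 2018 is 214 days after the start; 214 ÷ 12 = 17 remainder 10. Last occurrence in the window: #18 on Oct 9, 2018.
Occurrences #4 through #18: 15 in total.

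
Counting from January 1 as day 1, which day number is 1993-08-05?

217

Days in months before August: 31 + 28 + 31 + 30 + 31 + 30 + 31 = 212.
Plus 5 days into August → day 217.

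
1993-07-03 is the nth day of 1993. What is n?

184

Days in months before July: 31 + 28 + 31 + 30 + 31 + 30 = 181.
Plus 3 days into July → day 184.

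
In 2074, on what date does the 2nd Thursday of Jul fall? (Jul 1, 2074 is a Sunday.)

Jul 2074 begins on a Sunday, so the first Thursday is Jul 5 (4 days later).
The 2nd Thursday is 1 weeks later: 5 + 7 = 12.

Jul 12, 2074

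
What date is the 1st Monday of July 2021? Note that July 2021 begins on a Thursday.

July 2021 begins on a Thursday, so the first Monday is July 5 (4 days later).

5 July 2021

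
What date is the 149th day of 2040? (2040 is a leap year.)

May 28, 2040

January has 31 days (149 − 31 = 118 remain).
February has 29 days (118 − 29 = 89 remain).
March has 31 days (89 − 31 = 58 remain).
April has 30 days (58 − 30 = 28 remain).
28 into May → May 28.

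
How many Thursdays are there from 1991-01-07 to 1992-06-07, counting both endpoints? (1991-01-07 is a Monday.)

74

1991-01-07 is a Monday; the first Thursday on or after it is 1991-01-10 (3 days later).
From 1991-01-10 to 1992-06-07: 355 + 159 = 514 days (rest of 1991, to 1992-06-07 in 1992).
514 ÷ 7 = 73 full weeks with remainder 3, so 73 more Thursdays after the first → 74.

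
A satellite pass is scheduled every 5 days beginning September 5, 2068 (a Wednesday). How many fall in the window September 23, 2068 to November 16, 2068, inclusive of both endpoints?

11

Occurrences land 5·i days after September 5, 2068 for i = 0, 1, 2, …
September 23, 2068 is 18 days after the start; 18 ÷ 5 = 3 remainder 3; since the remainder is 3, round up to i = 4. First occurrence in the window: #5 on September 25, 2068 (4×5 = 20 days in).
November 16, 2068 is 72 days after the start; 72 ÷ 5 = 14 remainder 2. Last occurrence in the window: #15 on November 14, 2068.
Occurrences #5 through #15: 11 in total.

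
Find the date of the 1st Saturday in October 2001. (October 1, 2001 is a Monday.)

October 2001 begins on a Monday, so the first Saturday is October 6 (5 days later).

6 October 2001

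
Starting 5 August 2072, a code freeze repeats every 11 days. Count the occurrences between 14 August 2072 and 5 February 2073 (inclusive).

Occurrences land 11·i days after 5 August 2072 for i = 0, 1, 2, …
14 August 2072 is 9 days after the start; 9 ÷ 11 = 0 remainder 9; since the remainder is 9, round up to i = 1. First occurrence in the window: #2 on 16 August 2072 (1×11 = 11 days in).
5 February 2073 is 184 days after the start; 184 ÷ 11 = 16 remainder 8. Last occurrence in the window: #17 on 28 January 2073.
Occurrences #2 through #17: 16 in total.

16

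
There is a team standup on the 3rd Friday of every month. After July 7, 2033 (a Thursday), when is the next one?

July 2033 starts on a Friday; its first Friday is the 1st, so the 3rd Friday is the 15th — July 15, 2033.
July 15, 2033 is after July 7, 2033, so that is the next one.

July 15, 2033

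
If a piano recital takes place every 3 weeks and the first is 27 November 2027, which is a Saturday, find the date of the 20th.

The 20th occurrence is 19 intervals after the first: 19 × 21 = 399 days after 27 November 2027.
November has 30 days — 3 days to the end of November leaves 396.
December has 31 days (365 left).
January has 31 days (334 left).
February has 29 days (305 left).
March has 31 days (274 left).
April has 30 days (244 left).
May has 31 days (213 left).
June has 30 days (183 left).
July has 31 days (152 left).
August has 31 days (121 left).
September has 30 days (91 left).
October has 31 days (60 left).
November has 30 days (30 left).
30 days into December → 30 December 2028.

30 December 2028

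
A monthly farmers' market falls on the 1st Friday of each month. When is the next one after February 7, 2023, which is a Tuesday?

February 2023 starts on a Wednesday, so its 1st Friday is February 3, 2023 (2 days in).
That is not after February 7, 2023, so look at March 2023.
March 2023 starts on a Wednesday, so its 1st Friday is March 3, 2023 (2 days in).

March 3, 2023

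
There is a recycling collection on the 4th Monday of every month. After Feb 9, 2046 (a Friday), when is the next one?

Feb 26, 2046

Feb 2046 starts on a Thursday; its first Monday is the 5th, so the 4th Monday is the 26th — Feb 26, 2046.
Feb 26, 2046 is after Feb 9, 2046, so that is the next one.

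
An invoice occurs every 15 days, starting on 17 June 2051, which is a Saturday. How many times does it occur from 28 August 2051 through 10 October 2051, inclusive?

3

Occurrences land 15·i days after 17 June 2051 for i = 0, 1, 2, …
28 August 2051 is 72 days after the start; 72 ÷ 15 = 4 remainder 12; since the remainder is 12, round up to i = 5. First occurrence in the window: #6 on 31 August 2051 (5×15 = 75 days in).
10 October 2051 is 115 days after the start; 115 ÷ 15 = 7 remainder 10. Last occurrence in the window: #8 on 30 September 2051.
Occurrences #6 through #8: 3 in total.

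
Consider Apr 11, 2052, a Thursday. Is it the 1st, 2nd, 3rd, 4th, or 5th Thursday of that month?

2nd

Day 11 falls in week ⌈11/7⌉ of the month.
Days 1–7 hold the 1st Thursday, 8–14 the 2nd, 15–21 the 3rd, 22–28 the 4th, 29–31 the 5th.
11 is in the range for the 2nd.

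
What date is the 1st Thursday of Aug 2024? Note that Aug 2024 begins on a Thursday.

Aug 2024 begins on a Thursday, so the first Thursday is Aug 1.

Aug 1, 2024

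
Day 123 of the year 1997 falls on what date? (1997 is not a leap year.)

January has 31 days (123 − 31 = 92 remain).
February has 28 days (92 − 28 = 64 remain).
March has 31 days (64 − 31 = 33 remain).
April has 30 days (33 − 30 = 3 remain).
3 into May → May 3.

May 3, 1997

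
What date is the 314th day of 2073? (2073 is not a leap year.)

Nov 10, 2073

Jan has 31 days (314 − 31 = 283 remain).
Feb has 28 days (283 − 28 = 255 remain).
Mar has 31 days (255 − 31 = 224 remain).
Apr has 30 days (224 − 30 = 194 remain).
May has 31 days (194 − 31 = 163 remain).
Jun has 30 days (163 − 30 = 133 remain).
Jul has 31 days (133 − 31 = 102 remain).
Aug has 31 days (102 − 31 = 71 remain).
Sep has 30 days (71 − 30 = 41 remain).
Oct has 31 days (41 − 31 = 10 remain).
10 into Nov → Nov 10.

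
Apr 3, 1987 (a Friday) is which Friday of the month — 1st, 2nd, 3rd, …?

1st

Day 3 falls in week ⌈3/7⌉ of the month.
Days 1–7 hold the 1st Friday, 8–14 the 2nd, 15–21 the 3rd, 22–28 the 4th, 29–31 the 5th.
3 is in the range for the 1st.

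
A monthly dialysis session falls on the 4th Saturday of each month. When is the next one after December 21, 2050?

December 2050 starts on a Thursday; its first Saturday is the 3rd, so the 4th Saturday is the 24th — December 24, 2050.
December 24, 2050 is after December 21, 2050, so that is the next one.

December 24, 2050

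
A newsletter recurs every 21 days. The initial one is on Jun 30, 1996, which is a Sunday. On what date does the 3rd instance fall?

The 3rd occurrence is 2 intervals after the first: 2 × 21 = 42 days after Jun 30, 1996.
Jun has 30 days — 0 days to the end of Jun leaves 42.
Jul has 31 days (11 left).
11 days into Aug → Aug 11, 1996.

Aug 11, 1996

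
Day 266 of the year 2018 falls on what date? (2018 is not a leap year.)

January has 31 days (266 − 31 = 235 remain).
February has 28 days (235 − 28 = 207 remain).
March has 31 days (207 − 31 = 176 remain).
April has 30 days (176 − 30 = 146 remain).
May has 31 days (146 − 31 = 115 remain).
June has 30 days (115 − 30 = 85 remain).
July has 31 days (85 − 31 = 54 remain).
August has 31 days (54 − 31 = 23 remain).
23 into September → September 23.

2018-09-23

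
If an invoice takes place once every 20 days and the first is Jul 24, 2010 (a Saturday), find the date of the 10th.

The 10th occurrence is 9 intervals after the first: 9 × 20 = 180 days after Jul 24, 2010.
Jul has 31 days — 7 days to the end of Jul leaves 173.
Aug has 31 days (142 left).
Sep has 30 days (112 left).
Oct has 31 days (81 left).
Nov has 30 days (51 left).
Dec has 31 days (20 left).
20 days into Jan → Jan 20, 2011.

Jan 20, 2011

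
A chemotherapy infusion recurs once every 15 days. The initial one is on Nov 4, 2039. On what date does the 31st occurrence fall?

Jan 27, 2041

The 31st occurrence is 30 intervals after the first: 30 × 15 = 450 days after Nov 4, 2039.
Nov has 30 days — 26 days to the end of Nov leaves 424.
From end of Nov to end of 2039 is 31 days (393 left).
2040 has 366 days (27 left).
27 days into Jan → Jan 27, 2041.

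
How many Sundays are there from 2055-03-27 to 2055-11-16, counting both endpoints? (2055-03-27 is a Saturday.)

2055-03-27 is a Saturday; the first Sunday on or after it is 2055-03-28 (1 day later).
From 2055-03-28 to 2055-11-16: 3 + 30 + 31 + 30 + 31 + 31 + 30 + 31 + 16 = 233 days (rest of March, April, May, June, July, August, September, October, November).
233 ÷ 7 = 33 full weeks with remainder 2, so 33 more Sundays after the first → 34.

34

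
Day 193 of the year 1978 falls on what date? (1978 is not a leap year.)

July 12, 1978

January has 31 days (193 − 31 = 162 remain).
February has 28 days (162 − 28 = 134 remain).
March has 31 days (134 − 31 = 103 remain).
April has 30 days (103 − 30 = 73 remain).
May has 31 days (73 − 31 = 42 remain).
June has 30 days (42 − 30 = 12 remain).
12 into July → July 12.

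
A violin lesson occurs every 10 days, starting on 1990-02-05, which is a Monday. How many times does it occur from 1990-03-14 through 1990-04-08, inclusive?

3

Occurrences land 10·i days after 1990-02-05 for i = 0, 1, 2, …
1990-03-14 is 37 days after the start; 37 ÷ 10 = 3 remainder 7; since the remainder is 7, round up to i = 4. First occurrence in the window: #5 on 1990-03-17 (4×10 = 40 days in).
1990-04-08 is 62 days after the start; 62 ÷ 10 = 6 remainder 2. Last occurrence in the window: #7 on 1990-04-06.
Occurrences #5 through #7: 3 in total.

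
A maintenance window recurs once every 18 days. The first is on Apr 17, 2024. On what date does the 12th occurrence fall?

The 12th occurrence is 11 intervals after the first: 11 × 18 = 198 days after Apr 17, 2024.
Apr has 30 days — 13 days to the end of Apr leaves 185.
May has 31 days (154 left).
Jun has 30 days (124 left).
Jul has 31 days (93 left).
Aug has 31 days (62 left).
Sep has 30 days (32 left).
Oct has 31 days (1 left).
1 day into Nov → Nov 1, 2024.

Nov 1, 2024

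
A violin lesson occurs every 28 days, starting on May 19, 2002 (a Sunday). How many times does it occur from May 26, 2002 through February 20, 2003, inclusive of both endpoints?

Occurrences land 28·i days after May 19, 2002 for i = 0, 1, 2, …
May 26, 2002 is 7 days after the start; 7 ÷ 28 = 0 remainder 7; since the remainder is 7, round up to i = 1. First occurrence in the window: #2 on June 16, 2002 (1×28 = 28 days in).
February 20, 2003 is 277 days after the start; 277 ÷ 28 = 9 remainder 25. Last occurrence in the window: #10 on January 26, 2003.
Occurrences #2 through #10: 9 in total.

9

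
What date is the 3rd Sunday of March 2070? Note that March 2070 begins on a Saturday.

2070-03-16

March 2070 begins on a Saturday, so the first Sunday is March 2 (1 day later).
The 3rd Sunday is 2 weeks later: 2 + 14 = 16.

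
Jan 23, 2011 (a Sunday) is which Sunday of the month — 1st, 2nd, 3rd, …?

Day 23 falls in week ⌈23/7⌉ of the month.
Days 1–7 hold the 1st Sunday, 8–14 the 2nd, 15–21 the 3rd, 22–28 the 4th, 29–31 the 5th.
23 is in the range for the 4th.

4th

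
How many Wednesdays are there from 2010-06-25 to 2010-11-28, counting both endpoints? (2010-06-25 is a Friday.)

2010-06-25 is a Friday; the first Wednesday on or after it is 2010-06-30 (5 days later).
From 2010-06-30 to 2010-11-28: 0 + 31 + 31 + 30 + 31 + 28 = 151 days (rest of June, July, August, September, October, November).
151 ÷ 7 = 21 full weeks with remainder 4, so 21 more Wednesdays after the first → 22.

22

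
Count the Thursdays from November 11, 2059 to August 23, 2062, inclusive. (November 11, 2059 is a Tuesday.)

145

November 11, 2059 is a Tuesday; the first Thursday on or after it is November 13, 2059 (2 days later).
From November 13, 2059 to August 23, 2062: 48 + 366 + 365 + 235 = 1014 days (rest of 2059, 2060, 2061, to August 23, 2062 in 2062).
1014 ÷ 7 = 144 full weeks with remainder 6, so 144 more Thursdays after the first → 145.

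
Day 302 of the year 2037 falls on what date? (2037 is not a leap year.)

January has 31 days (302 − 31 = 271 remain).
February has 28 days (271 − 28 = 243 remain).
March has 31 days (243 − 31 = 212 remain).
April has 30 days (212 − 30 = 182 remain).
May has 31 days (182 − 31 = 151 remain).
June has 30 days (151 − 30 = 121 remain).
July has 31 days (121 − 31 = 90 remain).
August has 31 days (90 − 31 = 59 remain).
September has 30 days (59 − 30 = 29 remain).
29 into October → October 29.

October 29, 2037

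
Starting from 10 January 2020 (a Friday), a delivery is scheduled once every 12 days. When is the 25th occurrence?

24 October 2020

The 25th occurrence is 24 intervals after the first: 24 × 12 = 288 days after 10 January 2020.
January has 31 days — 21 days to the end of January leaves 267.
February has 29 days (238 left).
March has 31 days (207 left).
April has 30 days (177 left).
May has 31 days (146 left).
June has 30 days (116 left).
July has 31 days (85 left).
August has 31 days (54 left).
September has 30 days (24 left).
24 days into October → 24 October 2020.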